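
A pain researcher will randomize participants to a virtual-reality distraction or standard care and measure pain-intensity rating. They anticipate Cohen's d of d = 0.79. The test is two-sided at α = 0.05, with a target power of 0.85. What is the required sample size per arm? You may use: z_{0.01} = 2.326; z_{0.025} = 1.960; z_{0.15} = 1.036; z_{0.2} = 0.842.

n = 29 per group

For two independent groups with equal n: n = 2·((z_{α/2} + z_β) / d)².
z_{α/2} + z_β = 1.960 + 1.036 = 2.996.
n = 2 × (2.996 / 0.79)² = 2 × 3.792² = 2 × 14.38 = 28.8.
Round up to the next whole participant.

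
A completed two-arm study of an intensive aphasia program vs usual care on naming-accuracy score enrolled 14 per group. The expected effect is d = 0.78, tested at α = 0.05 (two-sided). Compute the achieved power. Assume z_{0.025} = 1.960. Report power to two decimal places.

For two equal groups, power = Φ(d·√(n/2) − z_{α/2}).
d·√(n/2) = 0.78 × √(14/2) = 0.78 × 2.646 = 2.064.
z_β = 2.064 − 1.960 = 0.104.
Power = Φ(0.104) = 0.541.

power ≈ 0.54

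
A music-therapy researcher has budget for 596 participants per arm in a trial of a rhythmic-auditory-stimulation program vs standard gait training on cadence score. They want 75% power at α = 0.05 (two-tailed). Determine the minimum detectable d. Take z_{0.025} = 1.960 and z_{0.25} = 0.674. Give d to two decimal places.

For two independent groups of n = 596 each: d_min = (z_{α/2} + z_β)·√(2/n).
z-sum = 1.960 + 0.674 = 2.634.
d_min = 2.634 × √(2/596) = 2.634 × 0.0579 = 0.153.

d_min ≈ 0.15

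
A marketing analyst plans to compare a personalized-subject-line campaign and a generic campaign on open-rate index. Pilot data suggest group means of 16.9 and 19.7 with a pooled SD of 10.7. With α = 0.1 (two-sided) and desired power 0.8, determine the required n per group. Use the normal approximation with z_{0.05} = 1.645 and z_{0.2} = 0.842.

n = 181 per group

Cohen's d = |M₁ − M₂| / SD_pooled = |16.9 − 19.7| / 10.7 = 2.8 / 10.7 = 0.262.
For two independent groups with equal n: n = 2·((z_{α/2} + z_β) / d)².
z_{α/2} + z_β = 1.645 + 0.842 = 2.487.
n = 2 × (2.487 / 0.262)² = 2 × 9.492² = 2 × 90.11 = 180.2.
Round up to the next whole participant.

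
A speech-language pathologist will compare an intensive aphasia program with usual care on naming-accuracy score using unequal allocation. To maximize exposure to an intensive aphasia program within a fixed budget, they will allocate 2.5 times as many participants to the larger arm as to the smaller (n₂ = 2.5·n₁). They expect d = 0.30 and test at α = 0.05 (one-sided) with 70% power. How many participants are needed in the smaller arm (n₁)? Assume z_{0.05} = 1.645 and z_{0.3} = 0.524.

With allocation ratio k = n₂/n₁ = 2.5, Var(x̄₁−x̄₂) = σ²(1/n₁ + 1/(k·n₁)) = σ²·(k+1)/(k·n₁).
So n₁ = (1 + 1/k)·((z_{α} + z_β)/d)² = 1.400 × (2.169/0.30)².
n₁ = 1.400 × 52.27 = 73.2.
Round up: n₁ = 74, giving n₂ = 2.5 × 74 = 185.

n₁ = 74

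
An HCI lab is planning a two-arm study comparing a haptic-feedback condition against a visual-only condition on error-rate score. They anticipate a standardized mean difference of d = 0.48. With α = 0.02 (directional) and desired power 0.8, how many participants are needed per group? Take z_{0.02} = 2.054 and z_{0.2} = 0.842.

For two independent groups with equal n: n = 2·((z_{α} + z_β) / d)².
z_{α} + z_β = 2.054 + 0.842 = 2.896.
n = 2 × (2.896 / 0.48)² = 2 × 6.033² = 2 × 36.40 = 72.8.
Round up to the next whole participant.

n = 73 per group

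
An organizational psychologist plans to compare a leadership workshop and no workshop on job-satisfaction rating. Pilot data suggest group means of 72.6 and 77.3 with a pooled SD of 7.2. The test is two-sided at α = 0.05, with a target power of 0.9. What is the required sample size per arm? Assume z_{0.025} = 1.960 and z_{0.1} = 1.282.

Cohen's d = |M₁ − M₂| / SD_pooled = |72.6 − 77.3| / 7.2 = 4.7 / 7.2 = 0.653.
For two independent groups with equal n: n = 2·((z_{α/2} + z_β) / d)².
z_{α/2} + z_β = 1.960 + 1.282 = 3.242.
n = 2 × (3.242 / 0.653)² = 2 × 4.965² = 2 × 24.65 = 49.3.
Round up to the next whole participant.

n = 50 per group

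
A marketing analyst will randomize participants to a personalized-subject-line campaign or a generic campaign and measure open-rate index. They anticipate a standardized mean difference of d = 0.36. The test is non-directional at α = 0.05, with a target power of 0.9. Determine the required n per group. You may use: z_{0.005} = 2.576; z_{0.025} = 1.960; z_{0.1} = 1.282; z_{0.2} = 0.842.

n = 163 per group

For two independent groups with equal n: n = 2·((z_{α/2} + z_β) / d)².
z_{α/2} + z_β = 1.960 + 1.282 = 3.242.
n = 2 × (3.242 / 0.36)² = 2 × 9.006² = 2 × 81.10 = 162.2.
Round up to the next whole participant.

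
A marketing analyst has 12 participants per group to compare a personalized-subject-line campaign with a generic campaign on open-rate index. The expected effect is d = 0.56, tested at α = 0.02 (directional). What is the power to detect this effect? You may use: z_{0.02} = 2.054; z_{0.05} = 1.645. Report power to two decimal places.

For two equal groups, power = Φ(d·√(n/2) − z_{α}).
d·√(n/2) = 0.56 × √(12/2) = 0.56 × 2.449 = 1.372.
z_β = 1.372 − 2.054 = -0.682.
Power = Φ(-0.682) = 0.248.

power ≈ 0.25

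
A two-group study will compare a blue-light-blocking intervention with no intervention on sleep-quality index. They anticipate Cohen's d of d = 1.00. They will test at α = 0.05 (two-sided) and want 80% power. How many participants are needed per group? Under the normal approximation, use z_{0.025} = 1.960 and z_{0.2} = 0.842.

For two independent groups with equal n: n = 2·((z_{α/2} + z_β) / d)².
z_{α/2} + z_β = 1.960 + 0.842 = 2.802.
n = 2 × (2.802 / 1.00)² = 2 × 2.802² = 2 × 7.85 = 15.7.
Round up to the next whole participant.

n = 16 per group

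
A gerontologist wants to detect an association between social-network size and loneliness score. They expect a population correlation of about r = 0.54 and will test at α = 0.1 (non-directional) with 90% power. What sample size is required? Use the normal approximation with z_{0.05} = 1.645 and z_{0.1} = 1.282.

Fisher's z: C = ½·ln((1+r)/(1−r)) = ½·ln(3.3478) = 0.6042.
n = ((z_{α/2} + z_β)/C)² + 3.
(1.645 + 1.282) / 0.6042 = 2.927 / 0.6042 = 4.844.
n = 4.844² + 3 = 23.47 + 3 = 26.5.
Round up.

n = 27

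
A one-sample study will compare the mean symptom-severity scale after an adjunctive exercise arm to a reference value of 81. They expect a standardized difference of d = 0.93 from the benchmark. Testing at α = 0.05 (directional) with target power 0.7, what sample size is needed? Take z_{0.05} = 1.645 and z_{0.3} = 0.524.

For a one-sample test: n = ((z_{α} + z_β) / d)².
z_{α} + z_β = 1.645 + 0.524 = 2.169.
n = (2.169 / 0.93)² = 2.332² = 5.44.
Round up.

n = 6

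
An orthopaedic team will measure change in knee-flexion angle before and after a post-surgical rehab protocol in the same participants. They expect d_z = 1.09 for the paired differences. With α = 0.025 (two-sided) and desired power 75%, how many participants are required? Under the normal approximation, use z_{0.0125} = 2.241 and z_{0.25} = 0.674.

For a paired (one-sample on differences) test: n = ((z_{α/2} + z_β) / d)².
z_{α/2} + z_β = 2.241 + 0.674 = 2.915.
n = (2.915 / 1.09)² = 2.674² = 7.15.
Round up.

n = 8 pairs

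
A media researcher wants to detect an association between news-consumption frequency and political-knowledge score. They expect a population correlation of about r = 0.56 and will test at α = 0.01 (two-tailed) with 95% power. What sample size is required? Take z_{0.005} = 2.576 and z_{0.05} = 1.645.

n = 48

Fisher's z: C = ½·ln((1+r)/(1−r)) = ½·ln(3.5455) = 0.6328.
n = ((z_{α/2} + z_β)/C)² + 3.
(2.576 + 1.645) / 0.6328 = 4.221 / 0.6328 = 6.670.
n = 6.670² + 3 = 44.49 + 3 = 47.5.
Round up.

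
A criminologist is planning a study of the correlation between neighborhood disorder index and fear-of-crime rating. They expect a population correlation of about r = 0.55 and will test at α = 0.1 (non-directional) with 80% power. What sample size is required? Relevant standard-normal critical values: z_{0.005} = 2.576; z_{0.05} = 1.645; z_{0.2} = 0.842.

Fisher's z: C = ½·ln((1+r)/(1−r)) = ½·ln(3.4444) = 0.6184.
n = ((z_{α/2} + z_β)/C)² + 3.
(1.645 + 0.842) / 0.6184 = 2.487 / 0.6184 = 4.022.
n = 4.022² + 3 = 16.17 + 3 = 19.2.
Round up.

n = 20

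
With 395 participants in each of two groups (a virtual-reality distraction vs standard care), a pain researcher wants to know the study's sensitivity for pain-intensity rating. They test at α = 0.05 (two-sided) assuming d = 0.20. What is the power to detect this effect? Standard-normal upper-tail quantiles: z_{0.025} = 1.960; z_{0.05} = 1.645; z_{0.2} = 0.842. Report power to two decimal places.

power ≈ 0.80

For two equal groups, power = Φ(d·√(n/2) − z_{α/2}).
d·√(n/2) = 0.20 × √(395/2) = 0.20 × 14.053 = 2.811.
z_β = 2.811 − 1.960 = 0.851.
Power = Φ(0.851) = 0.803.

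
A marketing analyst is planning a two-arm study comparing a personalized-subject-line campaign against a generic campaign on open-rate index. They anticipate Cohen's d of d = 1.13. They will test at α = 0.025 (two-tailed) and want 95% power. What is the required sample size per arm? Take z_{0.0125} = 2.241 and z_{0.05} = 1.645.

For two independent groups with equal n: n = 2·((z_{α/2} + z_β) / d)².
z_{α/2} + z_β = 2.241 + 1.645 = 3.886.
n = 2 × (3.886 / 1.13)² = 2 × 3.439² = 2 × 11.83 = 23.7.
Round up to the next whole participant.

n = 24 per group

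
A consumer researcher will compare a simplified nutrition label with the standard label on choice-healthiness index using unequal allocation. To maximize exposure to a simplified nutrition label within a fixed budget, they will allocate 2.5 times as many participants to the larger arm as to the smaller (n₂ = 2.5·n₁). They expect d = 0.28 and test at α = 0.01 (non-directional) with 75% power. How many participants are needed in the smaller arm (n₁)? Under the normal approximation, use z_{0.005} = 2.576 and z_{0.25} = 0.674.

n₁ = 189

With allocation ratio k = n₂/n₁ = 2.5, Var(x̄₁−x̄₂) = σ²(1/n₁ + 1/(k·n₁)) = σ²·(k+1)/(k·n₁).
So n₁ = (1 + 1/k)·((z_{α/2} + z_β)/d)² = 1.400 × (3.250/0.28)².
n₁ = 1.400 × 134.73 = 188.6.
Round up: n₁ = 189, giving n₂ = ⌈2.5 × 189⌉ = ⌈472.5⌉ = 473.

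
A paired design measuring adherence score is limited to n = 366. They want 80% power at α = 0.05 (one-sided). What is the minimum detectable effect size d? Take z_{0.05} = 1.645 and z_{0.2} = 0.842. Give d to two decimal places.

d_min ≈ 0.13

For a single sample (or paired design) of n = 366: d_min = (z_{α} + z_β)/√n.
z-sum = 1.645 + 0.842 = 2.487.
d_min = 2.487 / √366 = 2.487 / 19.131 = 0.130.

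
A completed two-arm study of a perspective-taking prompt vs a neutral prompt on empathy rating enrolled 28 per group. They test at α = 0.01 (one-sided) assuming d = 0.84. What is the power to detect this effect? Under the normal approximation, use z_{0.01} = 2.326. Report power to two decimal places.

power ≈ 0.79

For two equal groups, power = Φ(d·√(n/2) − z_{α}).
d·√(n/2) = 0.84 × √(28/2) = 0.84 × 3.742 = 3.143.
z_β = 3.143 − 2.326 = 0.817.
Power = Φ(0.817) = 0.793.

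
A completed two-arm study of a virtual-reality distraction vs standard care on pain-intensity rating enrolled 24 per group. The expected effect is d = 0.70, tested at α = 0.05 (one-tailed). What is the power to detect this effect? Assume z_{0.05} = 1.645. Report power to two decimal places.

power ≈ 0.78

For two equal groups, power = Φ(d·√(n/2) − z_{α}).
d·√(n/2) = 0.70 × √(24/2) = 0.70 × 3.464 = 2.425.
z_β = 2.425 − 1.645 = 0.780.
Power = Φ(0.780) = 0.782.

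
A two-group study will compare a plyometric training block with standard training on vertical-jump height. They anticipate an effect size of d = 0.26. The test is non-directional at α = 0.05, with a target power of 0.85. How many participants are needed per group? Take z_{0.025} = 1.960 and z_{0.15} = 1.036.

For two independent groups with equal n: n = 2·((z_{α/2} + z_β) / d)².
z_{α/2} + z_β = 1.960 + 1.036 = 2.996.
n = 2 × (2.996 / 0.26)² = 2 × 11.523² = 2 × 132.78 = 265.6.
Round up to the next whole participant.

n = 266 per group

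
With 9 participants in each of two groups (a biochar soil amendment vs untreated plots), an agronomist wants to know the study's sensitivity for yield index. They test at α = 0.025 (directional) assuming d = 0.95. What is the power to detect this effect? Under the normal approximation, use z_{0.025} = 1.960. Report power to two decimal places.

For two equal groups, power = Φ(d·√(n/2) − z_{α}).
d·√(n/2) = 0.95 × √(9/2) = 0.95 × 2.121 = 2.015.
z_β = 2.015 − 1.960 = 0.055.
Power = Φ(0.055) = 0.522.

power ≈ 0.52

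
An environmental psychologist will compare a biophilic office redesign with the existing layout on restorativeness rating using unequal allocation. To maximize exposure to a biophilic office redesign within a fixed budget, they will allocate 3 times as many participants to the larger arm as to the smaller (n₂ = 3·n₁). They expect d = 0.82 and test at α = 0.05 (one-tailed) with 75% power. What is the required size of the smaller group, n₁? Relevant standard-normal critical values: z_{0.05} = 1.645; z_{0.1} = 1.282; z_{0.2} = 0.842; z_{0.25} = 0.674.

With allocation ratio k = n₂/n₁ = 3, Var(x̄₁−x̄₂) = σ²(1/n₁ + 1/(k·n₁)) = σ²·(k+1)/(k·n₁).
So n₁ = (1 + 1/k)·((z_{α} + z_β)/d)² = 1.333 × (2.319/0.82)².
n₁ = 1.333 × 8.00 = 10.7.
Round up: n₁ = 11, giving n₂ = 3 × 11 = 33.

n₁ = 11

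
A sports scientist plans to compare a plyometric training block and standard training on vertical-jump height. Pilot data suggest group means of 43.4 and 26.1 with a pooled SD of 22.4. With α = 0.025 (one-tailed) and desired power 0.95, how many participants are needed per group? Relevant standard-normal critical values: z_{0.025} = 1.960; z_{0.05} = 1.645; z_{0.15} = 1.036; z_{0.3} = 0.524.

Cohen's d = |M₁ − M₂| / SD_pooled = |43.4 − 26.1| / 22.4 = 17.3 / 22.4 = 0.772.
For two independent groups with equal n: n = 2·((z_{α} + z_β) / d)².
z_{α} + z_β = 1.960 + 1.645 = 3.605.
n = 2 × (3.605 / 0.772)² = 2 × 4.670² = 2 × 21.81 = 43.6.
Round up to the next whole participant.

n = 44 per group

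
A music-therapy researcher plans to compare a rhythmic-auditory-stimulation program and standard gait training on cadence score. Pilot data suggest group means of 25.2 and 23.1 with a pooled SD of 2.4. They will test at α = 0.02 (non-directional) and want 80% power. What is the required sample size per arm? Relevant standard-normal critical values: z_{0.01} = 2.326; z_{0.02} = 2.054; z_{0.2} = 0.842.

Cohen's d = |M₁ − M₂| / SD_pooled = |25.2 − 23.1| / 2.4 = 2.1 / 2.4 = 0.875.
For two independent groups with equal n: n = 2·((z_{α/2} + z_β) / d)².
z_{α/2} + z_β = 2.326 + 0.842 = 3.168.
n = 2 × (3.168 / 0.875)² = 2 × 3.621² = 2 × 13.11 = 26.2.
Round up to the next whole participant.

n = 27 per group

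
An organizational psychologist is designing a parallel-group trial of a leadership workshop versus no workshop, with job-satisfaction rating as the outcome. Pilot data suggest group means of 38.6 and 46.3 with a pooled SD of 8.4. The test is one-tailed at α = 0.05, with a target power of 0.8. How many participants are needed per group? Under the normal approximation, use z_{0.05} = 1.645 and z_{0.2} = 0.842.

Cohen's d = |M₁ − M₂| / SD_pooled = |38.6 − 46.3| / 8.4 = 7.7 / 8.4 = 0.917.
For two independent groups with equal n: n = 2·((z_{α} + z_β) / d)².
z_{α} + z_β = 1.645 + 0.842 = 2.487.
n = 2 × (2.487 / 0.917)² = 2 × 2.712² = 2 × 7.36 = 14.7.
Round up to the next whole participant.

n = 15 per group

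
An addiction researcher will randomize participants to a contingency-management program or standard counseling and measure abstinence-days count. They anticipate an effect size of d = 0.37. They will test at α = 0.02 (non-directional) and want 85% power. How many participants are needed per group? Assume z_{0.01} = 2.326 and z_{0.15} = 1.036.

n = 166 per group

For two independent groups with equal n: n = 2·((z_{α/2} + z_β) / d)².
z_{α/2} + z_β = 2.326 + 1.036 = 3.362.
n = 2 × (3.362 / 0.37)² = 2 × 9.086² = 2 × 82.56 = 165.1.
Round up to the next whole participant.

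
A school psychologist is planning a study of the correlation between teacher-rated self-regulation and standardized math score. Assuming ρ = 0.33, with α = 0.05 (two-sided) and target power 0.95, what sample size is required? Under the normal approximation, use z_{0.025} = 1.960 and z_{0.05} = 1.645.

n = 114

Fisher's z: C = ½·ln((1+r)/(1−r)) = ½·ln(1.9851) = 0.3428.
n = ((z_{α/2} + z_β)/C)² + 3.
(1.960 + 1.645) / 0.3428 = 3.605 / 0.3428 = 10.516.
n = 10.516² + 3 = 110.59 + 3 = 113.6.
Round up.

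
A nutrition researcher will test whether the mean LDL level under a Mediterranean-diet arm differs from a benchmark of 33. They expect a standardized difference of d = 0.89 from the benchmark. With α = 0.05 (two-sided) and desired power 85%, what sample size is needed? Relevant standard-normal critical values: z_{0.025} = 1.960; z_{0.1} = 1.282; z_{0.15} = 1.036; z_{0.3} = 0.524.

For a one-sample test: n = ((z_{α/2} + z_β) / d)².
z_{α/2} + z_β = 1.960 + 1.036 = 2.996.
n = (2.996 / 0.89)² = 3.366² = 11.33.
Round up.

n = 12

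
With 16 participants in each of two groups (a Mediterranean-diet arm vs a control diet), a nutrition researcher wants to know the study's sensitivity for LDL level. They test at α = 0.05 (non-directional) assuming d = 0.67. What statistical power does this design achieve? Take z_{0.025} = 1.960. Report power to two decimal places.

For two equal groups, power = Φ(d·√(n/2) − z_{α/2}).
d·√(n/2) = 0.67 × √(16/2) = 0.67 × 2.828 = 1.895.
z_β = 1.895 − 1.960 = -0.065.
Power = Φ(-0.065) = 0.474.

power ≈ 0.47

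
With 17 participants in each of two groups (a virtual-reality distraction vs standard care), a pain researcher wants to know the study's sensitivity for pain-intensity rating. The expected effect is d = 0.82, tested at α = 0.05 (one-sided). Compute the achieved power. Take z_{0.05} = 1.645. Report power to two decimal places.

power ≈ 0.77

For two equal groups, power = Φ(d·√(n/2) − z_{α}).
d·√(n/2) = 0.82 × √(17/2) = 0.82 × 2.915 = 2.391.
z_β = 2.391 − 1.645 = 0.746.
Power = Φ(0.746) = 0.772.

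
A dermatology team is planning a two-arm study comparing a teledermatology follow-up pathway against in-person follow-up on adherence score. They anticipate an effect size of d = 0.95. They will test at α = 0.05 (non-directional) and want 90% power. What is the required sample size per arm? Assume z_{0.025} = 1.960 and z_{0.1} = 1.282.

n = 24 per group

For two independent groups with equal n: n = 2·((z_{α/2} + z_β) / d)².
z_{α/2} + z_β = 1.960 + 1.282 = 3.242.
n = 2 × (3.242 / 0.95)² = 2 × 3.413² = 2 × 11.65 = 23.3.
Round up to the next whole participant.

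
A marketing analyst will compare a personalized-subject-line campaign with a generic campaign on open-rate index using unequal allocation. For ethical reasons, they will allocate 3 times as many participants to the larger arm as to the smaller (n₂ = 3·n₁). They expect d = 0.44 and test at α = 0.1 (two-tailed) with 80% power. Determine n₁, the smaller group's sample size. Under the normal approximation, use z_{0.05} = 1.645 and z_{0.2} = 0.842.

With allocation ratio k = n₂/n₁ = 3, Var(x̄₁−x̄₂) = σ²(1/n₁ + 1/(k·n₁)) = σ²·(k+1)/(k·n₁).
So n₁ = (1 + 1/k)·((z_{α/2} + z_β)/d)² = 1.333 × (2.487/0.44)².
n₁ = 1.333 × 31.95 = 42.6.
Round up: n₁ = 43, giving n₂ = 3 × 43 = 129.

n₁ = 43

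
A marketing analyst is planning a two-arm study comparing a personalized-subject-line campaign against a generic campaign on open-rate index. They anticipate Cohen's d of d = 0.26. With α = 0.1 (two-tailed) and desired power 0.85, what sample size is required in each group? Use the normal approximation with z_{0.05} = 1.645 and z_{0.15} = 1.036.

For two independent groups with equal n: n = 2·((z_{α/2} + z_β) / d)².
z_{α/2} + z_β = 1.645 + 1.036 = 2.681.
n = 2 × (2.681 / 0.26)² = 2 × 10.312² = 2 × 106.33 = 212.7.
Round up to the next whole participant.

n = 213 per group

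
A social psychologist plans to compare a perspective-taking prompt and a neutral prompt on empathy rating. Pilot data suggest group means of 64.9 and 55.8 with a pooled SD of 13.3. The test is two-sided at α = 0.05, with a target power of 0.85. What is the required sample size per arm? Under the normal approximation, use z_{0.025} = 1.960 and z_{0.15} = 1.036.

Cohen's d = |M₁ − M₂| / SD_pooled = |64.9 − 55.8| / 13.3 = 9.1 / 13.3 = 0.684.
For two independent groups with equal n: n = 2·((z_{α/2} + z_β) / d)².
z_{α/2} + z_β = 1.960 + 1.036 = 2.996.
n = 2 × (2.996 / 0.684)² = 2 × 4.380² = 2 × 19.19 = 38.4.
Round up to the next whole participant.

n = 39 per group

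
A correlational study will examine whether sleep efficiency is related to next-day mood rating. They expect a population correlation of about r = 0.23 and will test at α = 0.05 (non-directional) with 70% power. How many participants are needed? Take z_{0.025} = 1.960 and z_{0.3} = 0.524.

Fisher's z: C = ½·ln((1+r)/(1−r)) = ½·ln(1.5974) = 0.2342.
n = ((z_{α/2} + z_β)/C)² + 3.
(1.960 + 0.524) / 0.2342 = 2.484 / 0.2342 = 10.606.
n = 10.606² + 3 = 112.49 + 3 = 115.5.
Round up.

n = 116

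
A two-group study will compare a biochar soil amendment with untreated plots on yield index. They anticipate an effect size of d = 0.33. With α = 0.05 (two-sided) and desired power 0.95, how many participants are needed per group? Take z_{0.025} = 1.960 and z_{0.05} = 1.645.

n = 239 per group

For two independent groups with equal n: n = 2·((z_{α/2} + z_β) / d)².
z_{α/2} + z_β = 1.960 + 1.645 = 3.605.
n = 2 × (3.605 / 0.33)² = 2 × 10.924² = 2 × 119.34 = 238.7.
Round up to the next whole participant.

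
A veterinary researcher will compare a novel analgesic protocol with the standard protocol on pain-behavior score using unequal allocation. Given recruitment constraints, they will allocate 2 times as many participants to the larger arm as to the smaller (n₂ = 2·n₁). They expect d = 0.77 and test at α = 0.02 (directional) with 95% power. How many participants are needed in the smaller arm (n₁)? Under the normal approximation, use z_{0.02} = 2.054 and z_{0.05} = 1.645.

With allocation ratio k = n₂/n₁ = 2, Var(x̄₁−x̄₂) = σ²(1/n₁ + 1/(k·n₁)) = σ²·(k+1)/(k·n₁).
So n₁ = (1 + 1/k)·((z_{α} + z_β)/d)² = 1.500 × (3.699/0.77)².
n₁ = 1.500 × 23.08 = 34.6.
Round up: n₁ = 35, giving n₂ = 2 × 35 = 70.

n₁ = 35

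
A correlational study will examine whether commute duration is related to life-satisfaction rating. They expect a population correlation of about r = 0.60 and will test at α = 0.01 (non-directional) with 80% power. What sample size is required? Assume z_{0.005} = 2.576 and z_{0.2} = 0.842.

n = 28

Fisher's z: C = ½·ln((1+r)/(1−r)) = ½·ln(4.0000) = 0.6931.
n = ((z_{α/2} + z_β)/C)² + 3.
(2.576 + 0.842) / 0.6931 = 3.418 / 0.6931 = 4.931.
n = 4.931² + 3 = 24.32 + 3 = 27.3.
Round up.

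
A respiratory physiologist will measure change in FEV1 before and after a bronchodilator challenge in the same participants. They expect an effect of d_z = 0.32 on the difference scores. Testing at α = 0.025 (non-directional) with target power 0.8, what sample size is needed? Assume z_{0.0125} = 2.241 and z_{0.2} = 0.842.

n = 93 pairs

For a paired (one-sample on differences) test: n = ((z_{α/2} + z_β) / d)².
z_{α/2} + z_β = 2.241 + 0.842 = 3.083.
n = (3.083 / 0.32)² = 9.634² = 92.82.
Round up.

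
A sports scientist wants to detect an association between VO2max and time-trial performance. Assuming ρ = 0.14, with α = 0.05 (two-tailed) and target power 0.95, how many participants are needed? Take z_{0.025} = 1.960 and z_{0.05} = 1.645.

Fisher's z: C = ½·ln((1+r)/(1−r)) = ½·ln(1.3256) = 0.1409.
n = ((z_{α/2} + z_β)/C)² + 3.
(1.960 + 1.645) / 0.1409 = 3.605 / 0.1409 = 25.586.
n = 25.586² + 3 = 654.62 + 3 = 657.6.
Round up.

n = 658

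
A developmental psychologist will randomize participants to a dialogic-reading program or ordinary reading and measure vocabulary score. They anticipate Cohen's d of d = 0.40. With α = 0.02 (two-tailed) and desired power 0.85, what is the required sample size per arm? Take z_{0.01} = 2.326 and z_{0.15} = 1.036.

For two independent groups with equal n: n = 2·((z_{α/2} + z_β) / d)².
z_{α/2} + z_β = 2.326 + 1.036 = 3.362.
n = 2 × (3.362 / 0.40)² = 2 × 8.405² = 2 × 70.64 = 141.3.
Round up to the next whole participant.

n = 142 per group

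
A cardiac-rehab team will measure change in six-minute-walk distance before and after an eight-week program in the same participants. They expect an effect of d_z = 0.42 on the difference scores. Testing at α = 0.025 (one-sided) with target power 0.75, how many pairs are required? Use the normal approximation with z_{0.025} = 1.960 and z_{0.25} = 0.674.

For a paired (one-sample on differences) test: n = ((z_{α} + z_β) / d)².
z_{α} + z_β = 1.960 + 0.674 = 2.634.
n = (2.634 / 0.42)² = 6.271² = 39.33.
Round up.

n = 40 pairs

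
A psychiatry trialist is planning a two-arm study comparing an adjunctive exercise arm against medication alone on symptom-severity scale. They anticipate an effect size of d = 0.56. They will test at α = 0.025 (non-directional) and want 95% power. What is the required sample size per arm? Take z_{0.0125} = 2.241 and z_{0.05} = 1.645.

For two independent groups with equal n: n = 2·((z_{α/2} + z_β) / d)².
z_{α/2} + z_β = 2.241 + 1.645 = 3.886.
n = 2 × (3.886 / 0.56)² = 2 × 6.939² = 2 × 48.15 = 96.3.
Round up to the next whole participant.

n = 97 per group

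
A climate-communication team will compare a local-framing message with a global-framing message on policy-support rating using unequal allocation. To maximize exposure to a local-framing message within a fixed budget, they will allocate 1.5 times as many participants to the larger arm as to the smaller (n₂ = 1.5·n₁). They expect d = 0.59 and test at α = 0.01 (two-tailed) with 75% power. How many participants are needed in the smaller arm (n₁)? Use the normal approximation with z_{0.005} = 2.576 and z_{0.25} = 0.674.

With allocation ratio k = n₂/n₁ = 1.5, Var(x̄₁−x̄₂) = σ²(1/n₁ + 1/(k·n₁)) = σ²·(k+1)/(k·n₁).
So n₁ = (1 + 1/k)·((z_{α/2} + z_β)/d)² = 1.667 × (3.250/0.59)².
n₁ = 1.667 × 30.34 = 50.6.
Round up: n₁ = 51, giving n₂ = ⌈1.5 × 51⌉ = ⌈76.5⌉ = 77.

n₁ = 51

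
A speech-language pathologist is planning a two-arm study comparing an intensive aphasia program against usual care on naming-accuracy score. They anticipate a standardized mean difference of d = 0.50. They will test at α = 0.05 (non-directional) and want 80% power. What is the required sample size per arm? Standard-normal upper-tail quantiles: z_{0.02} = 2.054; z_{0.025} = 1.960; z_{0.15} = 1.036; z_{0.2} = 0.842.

n = 63 per group

For two independent groups with equal n: n = 2·((z_{α/2} + z_β) / d)².
z_{α/2} + z_β = 1.960 + 0.842 = 2.802.
n = 2 × (2.802 / 0.50)² = 2 × 5.604² = 2 × 31.40 = 62.8.
Round up to the next whole participant.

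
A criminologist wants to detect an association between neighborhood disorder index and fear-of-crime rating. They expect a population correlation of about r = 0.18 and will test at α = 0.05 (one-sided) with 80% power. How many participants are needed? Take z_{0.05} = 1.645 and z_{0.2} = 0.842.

n = 190

Fisher's z: C = ½·ln((1+r)/(1−r)) = ½·ln(1.4390) = 0.1820.
n = ((z_{α} + z_β)/C)² + 3.
(1.645 + 0.842) / 0.1820 = 2.487 / 0.1820 = 13.665.
n = 13.665² + 3 = 186.73 + 3 = 189.7.
Round up.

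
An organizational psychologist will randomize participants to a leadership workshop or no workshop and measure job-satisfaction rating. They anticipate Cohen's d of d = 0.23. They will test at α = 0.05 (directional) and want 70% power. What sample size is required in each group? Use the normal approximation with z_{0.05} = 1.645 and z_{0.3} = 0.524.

For two independent groups with equal n: n = 2·((z_{α} + z_β) / d)².
z_{α} + z_β = 1.645 + 0.524 = 2.169.
n = 2 × (2.169 / 0.23)² = 2 × 9.430² = 2 × 88.93 = 177.9.
Round up to the next whole participant.

n = 178 per group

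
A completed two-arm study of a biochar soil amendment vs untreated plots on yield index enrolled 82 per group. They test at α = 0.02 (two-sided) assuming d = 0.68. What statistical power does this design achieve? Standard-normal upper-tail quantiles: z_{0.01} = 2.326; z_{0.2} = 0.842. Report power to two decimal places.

power ≈ 0.98

For two equal groups, power = Φ(d·√(n/2) − z_{α/2}).
d·√(n/2) = 0.68 × √(82/2) = 0.68 × 6.403 = 4.354.
z_β = 4.354 − 2.326 = 2.028.
Power = Φ(2.028) = 0.979.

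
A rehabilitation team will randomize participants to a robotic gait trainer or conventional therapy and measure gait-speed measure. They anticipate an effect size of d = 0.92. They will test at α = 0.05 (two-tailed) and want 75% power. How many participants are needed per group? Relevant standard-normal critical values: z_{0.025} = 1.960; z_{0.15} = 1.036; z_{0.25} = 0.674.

n = 17 per group

For two independent groups with equal n: n = 2·((z_{α/2} + z_β) / d)².
z_{α/2} + z_β = 1.960 + 0.674 = 2.634.
n = 2 × (2.634 / 0.92)² = 2 × 2.863² = 2 × 8.20 = 16.4.
Round up to the next whole participant.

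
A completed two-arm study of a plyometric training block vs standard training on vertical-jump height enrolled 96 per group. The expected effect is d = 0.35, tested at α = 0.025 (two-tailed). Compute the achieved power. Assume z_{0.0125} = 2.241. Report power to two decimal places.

For two equal groups, power = Φ(d·√(n/2) − z_{α/2}).
d·√(n/2) = 0.35 × √(96/2) = 0.35 × 6.928 = 2.425.
z_β = 2.425 − 2.241 = 0.184.
Power = Φ(0.184) = 0.573.

power ≈ 0.57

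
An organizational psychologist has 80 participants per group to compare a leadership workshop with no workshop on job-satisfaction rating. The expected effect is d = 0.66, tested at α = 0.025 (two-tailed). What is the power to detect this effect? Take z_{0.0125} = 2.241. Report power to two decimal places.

For two equal groups, power = Φ(d·√(n/2) − z_{α/2}).
d·√(n/2) = 0.66 × √(80/2) = 0.66 × 6.325 = 4.174.
z_β = 4.174 − 2.241 = 1.933.
Power = Φ(1.933) = 0.973.

power ≈ 0.97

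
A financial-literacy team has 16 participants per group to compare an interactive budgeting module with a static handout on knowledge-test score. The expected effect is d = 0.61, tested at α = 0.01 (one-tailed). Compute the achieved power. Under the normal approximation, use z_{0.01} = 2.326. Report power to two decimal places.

For two equal groups, power = Φ(d·√(n/2) − z_{α}).
d·√(n/2) = 0.61 × √(16/2) = 0.61 × 2.828 = 1.725.
z_β = 1.725 − 2.326 = -0.601.
Power = Φ(-0.601) = 0.274.

power ≈ 0.27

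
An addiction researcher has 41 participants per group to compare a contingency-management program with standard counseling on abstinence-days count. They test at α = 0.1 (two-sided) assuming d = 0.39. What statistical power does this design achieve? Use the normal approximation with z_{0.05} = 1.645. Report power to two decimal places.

For two equal groups, power = Φ(d·√(n/2) − z_{α/2}).
d·√(n/2) = 0.39 × √(41/2) = 0.39 × 4.528 = 1.766.
z_β = 1.766 − 1.645 = 0.121.
Power = Φ(0.121) = 0.548.

power ≈ 0.55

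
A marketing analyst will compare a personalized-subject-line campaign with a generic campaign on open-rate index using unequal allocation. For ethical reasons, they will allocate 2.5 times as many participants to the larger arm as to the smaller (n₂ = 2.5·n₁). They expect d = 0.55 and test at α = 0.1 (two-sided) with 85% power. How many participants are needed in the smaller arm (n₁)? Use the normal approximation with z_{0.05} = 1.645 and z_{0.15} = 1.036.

n₁ = 34

With allocation ratio k = n₂/n₁ = 2.5, Var(x̄₁−x̄₂) = σ²(1/n₁ + 1/(k·n₁)) = σ²·(k+1)/(k·n₁).
So n₁ = (1 + 1/k)·((z_{α/2} + z_β)/d)² = 1.400 × (2.681/0.55)².
n₁ = 1.400 × 23.76 = 33.3.
Round up: n₁ = 34, giving n₂ = 2.5 × 34 = 85.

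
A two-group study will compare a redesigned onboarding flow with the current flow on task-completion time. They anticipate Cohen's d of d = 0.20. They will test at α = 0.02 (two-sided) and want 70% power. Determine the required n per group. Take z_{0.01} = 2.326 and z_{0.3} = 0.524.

n = 407 per group

For two independent groups with equal n: n = 2·((z_{α/2} + z_β) / d)².
z_{α/2} + z_β = 2.326 + 0.524 = 2.850.
n = 2 × (2.850 / 0.20)² = 2 × 14.250² = 2 × 203.06 = 406.1.
Round up to the next whole participant.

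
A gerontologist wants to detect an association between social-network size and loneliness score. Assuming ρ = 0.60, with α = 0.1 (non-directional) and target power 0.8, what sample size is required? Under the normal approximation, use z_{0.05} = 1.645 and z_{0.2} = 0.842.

Fisher's z: C = ½·ln((1+r)/(1−r)) = ½·ln(4.0000) = 0.6931.
n = ((z_{α/2} + z_β)/C)² + 3.
(1.645 + 0.842) / 0.6931 = 2.487 / 0.6931 = 3.588.
n = 3.588² + 3 = 12.88 + 3 = 15.9.
Round up.

n = 16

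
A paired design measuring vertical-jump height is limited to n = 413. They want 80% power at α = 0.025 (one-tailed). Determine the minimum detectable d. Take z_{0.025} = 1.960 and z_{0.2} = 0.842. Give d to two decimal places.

d_min ≈ 0.14

For a single sample (or paired design) of n = 413: d_min = (z_{α} + z_β)/√n.
z-sum = 1.960 + 0.842 = 2.802.
d_min = 2.802 / √413 = 2.802 / 20.322 = 0.138.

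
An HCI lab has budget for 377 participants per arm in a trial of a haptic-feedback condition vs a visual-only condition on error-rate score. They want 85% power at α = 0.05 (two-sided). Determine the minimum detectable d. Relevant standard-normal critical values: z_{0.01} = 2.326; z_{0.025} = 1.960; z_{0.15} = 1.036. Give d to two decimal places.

d_min ≈ 0.22

For two independent groups of n = 377 each: d_min = (z_{α/2} + z_β)·√(2/n).
z-sum = 1.960 + 1.036 = 2.996.
d_min = 2.996 × √(2/377) = 2.996 × 0.0728 = 0.218.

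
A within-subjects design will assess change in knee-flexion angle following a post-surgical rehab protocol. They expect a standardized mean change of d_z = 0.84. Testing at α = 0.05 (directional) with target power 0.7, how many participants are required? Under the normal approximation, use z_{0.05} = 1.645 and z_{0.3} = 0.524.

For a paired (one-sample on differences) test: n = ((z_{α} + z_β) / d)².
z_{α} + z_β = 1.645 + 0.524 = 2.169.
n = (2.169 / 0.84)² = 2.582² = 6.67.
Round up.

n = 7 pairs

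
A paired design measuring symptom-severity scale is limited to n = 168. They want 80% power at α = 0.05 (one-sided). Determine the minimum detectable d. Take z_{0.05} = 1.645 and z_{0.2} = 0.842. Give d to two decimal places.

For a single sample (or paired design) of n = 168: d_min = (z_{α} + z_β)/√n.
z-sum = 1.645 + 0.842 = 2.487.
d_min = 2.487 / √168 = 2.487 / 12.961 = 0.192.

d_min ≈ 0.19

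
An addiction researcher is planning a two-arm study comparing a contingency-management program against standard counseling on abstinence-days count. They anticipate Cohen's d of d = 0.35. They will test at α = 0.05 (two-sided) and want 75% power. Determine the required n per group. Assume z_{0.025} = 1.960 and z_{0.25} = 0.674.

For two independent groups with equal n: n = 2·((z_{α/2} + z_β) / d)².
z_{α/2} + z_β = 1.960 + 0.674 = 2.634.
n = 2 × (2.634 / 0.35)² = 2 × 7.526² = 2 × 56.64 = 113.3.
Round up to the next whole participant.

n = 114 per group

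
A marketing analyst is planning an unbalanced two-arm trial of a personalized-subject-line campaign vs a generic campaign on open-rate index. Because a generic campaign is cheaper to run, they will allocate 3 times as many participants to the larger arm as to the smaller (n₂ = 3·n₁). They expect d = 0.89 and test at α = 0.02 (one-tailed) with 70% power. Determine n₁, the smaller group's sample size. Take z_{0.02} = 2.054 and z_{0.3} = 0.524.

n₁ = 12

With allocation ratio k = n₂/n₁ = 3, Var(x̄₁−x̄₂) = σ²(1/n₁ + 1/(k·n₁)) = σ²·(k+1)/(k·n₁).
So n₁ = (1 + 1/k)·((z_{α} + z_β)/d)² = 1.333 × (2.578/0.89)².
n₁ = 1.333 × 8.39 = 11.2.
Round up: n₁ = 12, giving n₂ = 3 × 12 = 36.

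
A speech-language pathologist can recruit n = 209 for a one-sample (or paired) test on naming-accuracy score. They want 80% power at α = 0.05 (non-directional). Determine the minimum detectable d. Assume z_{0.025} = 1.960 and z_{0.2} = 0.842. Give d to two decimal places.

For a single sample (or paired design) of n = 209: d_min = (z_{α/2} + z_β)/√n.
z-sum = 1.960 + 0.842 = 2.802.
d_min = 2.802 / √209 = 2.802 / 14.457 = 0.194.

d_min ≈ 0.19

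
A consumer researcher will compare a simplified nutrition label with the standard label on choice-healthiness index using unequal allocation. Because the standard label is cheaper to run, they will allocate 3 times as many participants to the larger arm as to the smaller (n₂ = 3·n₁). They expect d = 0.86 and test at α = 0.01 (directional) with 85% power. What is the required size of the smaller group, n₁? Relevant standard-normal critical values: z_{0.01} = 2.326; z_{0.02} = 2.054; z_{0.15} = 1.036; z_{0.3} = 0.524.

n₁ = 21

With allocation ratio k = n₂/n₁ = 3, Var(x̄₁−x̄₂) = σ²(1/n₁ + 1/(k·n₁)) = σ²·(k+1)/(k·n₁).
So n₁ = (1 + 1/k)·((z_{α} + z_β)/d)² = 1.333 × (3.362/0.86)².
n₁ = 1.333 × 15.28 = 20.4.
Round up: n₁ = 21, giving n₂ = 3 × 21 = 63.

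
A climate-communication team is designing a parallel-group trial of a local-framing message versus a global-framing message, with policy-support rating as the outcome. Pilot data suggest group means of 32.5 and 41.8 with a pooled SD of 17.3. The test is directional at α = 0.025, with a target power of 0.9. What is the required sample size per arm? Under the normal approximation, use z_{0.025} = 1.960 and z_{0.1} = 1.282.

Cohen's d = |M₁ − M₂| / SD_pooled = |32.5 − 41.8| / 17.3 = 9.3 / 17.3 = 0.538.
For two independent groups with equal n: n = 2·((z_{α} + z_β) / d)².
z_{α} + z_β = 1.960 + 1.282 = 3.242.
n = 2 × (3.242 / 0.538)² = 2 × 6.026² = 2 × 36.31 = 72.6.
Round up to the next whole participant.

n = 73 per group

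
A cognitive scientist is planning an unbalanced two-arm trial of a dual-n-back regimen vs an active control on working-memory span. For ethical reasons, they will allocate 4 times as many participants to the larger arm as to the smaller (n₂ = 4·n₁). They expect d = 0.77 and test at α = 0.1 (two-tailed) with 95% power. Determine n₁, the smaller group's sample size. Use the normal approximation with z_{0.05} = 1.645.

With allocation ratio k = n₂/n₁ = 4, Var(x̄₁−x̄₂) = σ²(1/n₁ + 1/(k·n₁)) = σ²·(k+1)/(k·n₁).
So n₁ = (1 + 1/k)·((z_{α/2} + z_β)/d)² = 1.250 × (3.290/0.77)².
n₁ = 1.250 × 18.26 = 22.8.
Round up: n₁ = 23, giving n₂ = 4 × 23 = 92.

n₁ = 23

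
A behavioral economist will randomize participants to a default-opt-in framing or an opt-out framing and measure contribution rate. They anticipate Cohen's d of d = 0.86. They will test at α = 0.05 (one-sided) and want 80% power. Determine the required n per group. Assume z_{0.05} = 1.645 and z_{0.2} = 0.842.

n = 17 per group

For two independent groups with equal n: n = 2·((z_{α} + z_β) / d)².
z_{α} + z_β = 1.645 + 0.842 = 2.487.
n = 2 × (2.487 / 0.86)² = 2 × 2.892² = 2 × 8.36 = 16.7.
Round up to the next whole participant.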